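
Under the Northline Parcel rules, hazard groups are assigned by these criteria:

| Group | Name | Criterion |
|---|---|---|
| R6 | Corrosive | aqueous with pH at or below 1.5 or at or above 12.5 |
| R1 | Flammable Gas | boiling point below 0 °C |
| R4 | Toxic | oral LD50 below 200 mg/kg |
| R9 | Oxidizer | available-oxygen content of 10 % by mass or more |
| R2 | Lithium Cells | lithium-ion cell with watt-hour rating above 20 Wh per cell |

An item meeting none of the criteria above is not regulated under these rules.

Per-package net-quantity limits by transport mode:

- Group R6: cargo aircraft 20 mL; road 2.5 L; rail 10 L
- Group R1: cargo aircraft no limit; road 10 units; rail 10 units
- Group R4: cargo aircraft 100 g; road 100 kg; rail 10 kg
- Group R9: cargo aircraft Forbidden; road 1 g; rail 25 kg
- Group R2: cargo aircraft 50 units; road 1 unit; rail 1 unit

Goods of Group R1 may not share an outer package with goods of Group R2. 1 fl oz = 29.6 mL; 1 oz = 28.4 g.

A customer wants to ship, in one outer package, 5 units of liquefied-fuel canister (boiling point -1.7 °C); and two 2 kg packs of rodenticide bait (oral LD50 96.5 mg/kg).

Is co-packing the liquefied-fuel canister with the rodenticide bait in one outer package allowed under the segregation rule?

Yes

Liquefied-fuel canister: boiling point -1.7 °C < 0 °C → Group R1 (Flammable Gas).
Oral LD50 96.5 mg/kg meets the Group R4 criterion (Toxic), so the rodenticide bait is Group R4.
No segregation rule bars Group R1 with Group R4.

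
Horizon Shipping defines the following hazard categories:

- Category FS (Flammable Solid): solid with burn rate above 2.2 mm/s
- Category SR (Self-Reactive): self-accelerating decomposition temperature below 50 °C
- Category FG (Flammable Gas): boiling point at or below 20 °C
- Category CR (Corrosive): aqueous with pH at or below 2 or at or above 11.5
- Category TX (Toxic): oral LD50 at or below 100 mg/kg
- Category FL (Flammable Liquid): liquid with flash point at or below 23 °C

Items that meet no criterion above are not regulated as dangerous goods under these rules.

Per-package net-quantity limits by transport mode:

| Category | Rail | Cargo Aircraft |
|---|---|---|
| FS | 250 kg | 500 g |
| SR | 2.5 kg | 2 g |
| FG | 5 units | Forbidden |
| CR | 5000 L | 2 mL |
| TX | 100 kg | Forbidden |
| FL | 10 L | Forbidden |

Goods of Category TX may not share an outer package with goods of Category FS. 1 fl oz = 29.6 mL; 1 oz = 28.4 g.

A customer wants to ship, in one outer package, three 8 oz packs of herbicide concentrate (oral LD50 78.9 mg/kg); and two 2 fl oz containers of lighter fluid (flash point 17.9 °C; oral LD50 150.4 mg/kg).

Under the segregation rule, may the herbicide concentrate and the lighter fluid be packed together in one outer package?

Yes

The herbicide concentrate has oral LD50 78.9 mg/kg, which is ≤ 100 mg/kg, so it is Category TX (Toxic).
The lighter fluid has flash point 17.9 °C, which is ≤ 23 °C, so it is Category FL (Flammable Liquid).
No segregation rule bars Category TX with Category FL.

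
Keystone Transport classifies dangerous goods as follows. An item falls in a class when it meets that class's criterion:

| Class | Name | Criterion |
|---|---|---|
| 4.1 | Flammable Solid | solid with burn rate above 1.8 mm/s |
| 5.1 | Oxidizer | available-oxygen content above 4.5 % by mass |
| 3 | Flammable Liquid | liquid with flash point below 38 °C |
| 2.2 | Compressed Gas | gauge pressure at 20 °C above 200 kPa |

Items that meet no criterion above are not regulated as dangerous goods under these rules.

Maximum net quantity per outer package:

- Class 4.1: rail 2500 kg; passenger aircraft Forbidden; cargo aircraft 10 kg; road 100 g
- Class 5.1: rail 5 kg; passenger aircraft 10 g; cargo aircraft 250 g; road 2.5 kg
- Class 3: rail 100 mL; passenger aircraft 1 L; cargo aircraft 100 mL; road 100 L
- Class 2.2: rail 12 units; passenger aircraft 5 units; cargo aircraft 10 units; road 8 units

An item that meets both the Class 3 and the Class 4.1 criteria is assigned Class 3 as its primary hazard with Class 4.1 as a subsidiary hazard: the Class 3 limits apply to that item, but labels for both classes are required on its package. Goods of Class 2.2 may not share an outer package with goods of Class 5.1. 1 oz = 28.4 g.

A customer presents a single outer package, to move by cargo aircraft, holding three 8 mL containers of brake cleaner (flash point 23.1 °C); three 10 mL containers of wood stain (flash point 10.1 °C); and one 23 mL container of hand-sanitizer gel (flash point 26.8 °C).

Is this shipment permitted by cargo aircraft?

Yes

Brake cleaner: flash point 23.1 °C < 38 °C → Class 3 (Flammable Liquid).
Wood stain: flash point 10.1 °C < 38 °C → Class 3 (Flammable Liquid).
With flash point 26.8 °C (< 38 °C), the hand-sanitizer gel falls in Class 3.
Class 3 net quantity: (three 8 mL containers = 24 mL) + (three 10 mL containers = 30 mL) + 23 mL = 77 mL.
That is within the Class 3 cargo aircraft limit of 100 mL.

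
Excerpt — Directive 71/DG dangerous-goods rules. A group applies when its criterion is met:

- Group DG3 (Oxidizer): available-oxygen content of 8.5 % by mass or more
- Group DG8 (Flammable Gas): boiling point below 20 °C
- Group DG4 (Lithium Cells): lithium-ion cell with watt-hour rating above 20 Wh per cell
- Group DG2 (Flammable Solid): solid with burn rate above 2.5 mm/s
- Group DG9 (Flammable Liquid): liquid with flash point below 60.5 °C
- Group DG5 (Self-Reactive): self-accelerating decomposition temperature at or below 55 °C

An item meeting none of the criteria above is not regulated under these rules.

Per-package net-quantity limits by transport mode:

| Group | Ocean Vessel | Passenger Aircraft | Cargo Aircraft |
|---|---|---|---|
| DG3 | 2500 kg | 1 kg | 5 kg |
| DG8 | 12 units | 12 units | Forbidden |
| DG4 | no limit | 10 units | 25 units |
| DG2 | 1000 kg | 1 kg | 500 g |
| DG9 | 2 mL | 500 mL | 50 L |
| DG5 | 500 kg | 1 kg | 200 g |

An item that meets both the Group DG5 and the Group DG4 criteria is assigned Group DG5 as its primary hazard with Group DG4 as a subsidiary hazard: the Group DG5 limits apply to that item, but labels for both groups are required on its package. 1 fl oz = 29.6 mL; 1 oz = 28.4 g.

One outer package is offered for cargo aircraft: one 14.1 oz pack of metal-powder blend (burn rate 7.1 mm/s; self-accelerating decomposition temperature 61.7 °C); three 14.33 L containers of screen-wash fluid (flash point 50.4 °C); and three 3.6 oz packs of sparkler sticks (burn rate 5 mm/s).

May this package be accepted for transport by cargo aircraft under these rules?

No

The metal-powder blend has burn rate 7.1 mm/s, which is > 2.5 mm/s, so it is Group DG2 (Flammable Solid).
Screen-wash fluid: flash point 50.4 °C < 60.5 °C → Group DG9 (Flammable Liquid).
Sparkler sticks: burn rate 5 mm/s > 2.5 mm/s → Group DG2 (Flammable Solid).
Group DG9 quantity: three 14.33 L containers = 42.99 L.
That is within the Group DG9 cargo aircraft limit of 50 L.
Group DG2 net quantity: (one 14.1 oz pack = 400.44 g) + (three 3.6 oz packs = 306.72 g) = 707.16 g.
707.16 g > 500 g (cargo aircraft limit, Group DG2) — over the limit.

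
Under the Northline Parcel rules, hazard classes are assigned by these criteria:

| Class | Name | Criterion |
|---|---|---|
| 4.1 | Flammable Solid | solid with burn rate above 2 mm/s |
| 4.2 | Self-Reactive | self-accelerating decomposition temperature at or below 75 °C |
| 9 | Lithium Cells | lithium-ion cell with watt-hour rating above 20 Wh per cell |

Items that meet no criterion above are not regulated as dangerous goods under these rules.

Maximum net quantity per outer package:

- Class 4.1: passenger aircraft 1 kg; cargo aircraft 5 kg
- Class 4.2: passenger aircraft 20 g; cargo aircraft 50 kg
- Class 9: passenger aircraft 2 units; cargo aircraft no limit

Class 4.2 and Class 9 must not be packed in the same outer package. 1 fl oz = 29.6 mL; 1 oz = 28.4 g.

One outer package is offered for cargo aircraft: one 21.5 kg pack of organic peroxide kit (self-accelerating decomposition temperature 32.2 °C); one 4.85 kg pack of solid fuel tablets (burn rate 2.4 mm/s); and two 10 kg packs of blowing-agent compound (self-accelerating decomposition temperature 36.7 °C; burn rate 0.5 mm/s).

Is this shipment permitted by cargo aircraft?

Yes

Self-accelerating decomposition temperature 32.2 °C meets the Class 4.2 criterion (Self-Reactive), so the organic peroxide kit is Class 4.2.
Burn rate 2.4 mm/s meets the Class 4.1 criterion (Flammable Solid), so the solid fuel tablets are Class 4.1.
Blowing-agent compound: self-accelerating decomposition temperature 36.7 °C ≤ 75 °C → Class 4.2 (Self-Reactive).
Class 4.2 net quantity: 21.5 kg + (two 10 kg packs = 20 kg) = 41.5 kg.
That is within the Class 4.2 cargo aircraft limit of 50 kg.
Class 4.1 quantity: 4.85 kg.
4.85 kg is within the cargo aircraft limit of 5 kg for Class 4.1.
The segregation rule (Class 4.2 with Class 9) does not apply to Class 4.2 with Class 4.1.
Every hazard class is within its cargo aircraft limit and no segregation rule is violated.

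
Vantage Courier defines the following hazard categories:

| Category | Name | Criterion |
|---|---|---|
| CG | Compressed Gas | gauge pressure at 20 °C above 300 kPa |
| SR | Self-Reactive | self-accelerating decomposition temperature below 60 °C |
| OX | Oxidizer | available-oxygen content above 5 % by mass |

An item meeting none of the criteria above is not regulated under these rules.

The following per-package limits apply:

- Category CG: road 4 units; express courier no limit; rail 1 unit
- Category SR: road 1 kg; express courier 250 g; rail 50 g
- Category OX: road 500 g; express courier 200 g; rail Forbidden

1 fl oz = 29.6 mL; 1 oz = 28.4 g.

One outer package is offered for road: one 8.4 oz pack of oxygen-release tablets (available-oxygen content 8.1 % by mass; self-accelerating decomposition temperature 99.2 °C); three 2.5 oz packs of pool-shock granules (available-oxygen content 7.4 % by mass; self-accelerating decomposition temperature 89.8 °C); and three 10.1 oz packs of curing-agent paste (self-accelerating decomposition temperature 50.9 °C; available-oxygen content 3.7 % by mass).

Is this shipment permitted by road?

Yes

Available-oxygen content 8.1 % by mass meets the Category OX criterion (Oxidizer), so the oxygen-release tablets are Category OX.
With available-oxygen content 7.4 % by mass (> 5 % by mass), the pool-shock granules fall in Category OX.
Self-accelerating decomposition temperature 50.9 °C meets the Category SR criterion (Self-Reactive), so the curing-agent paste is Category SR.
Category OX net quantity: (one 8.4 oz pack = 238.56 g) + (three 2.5 oz packs = 213 g) = 451.56 g.
That is within the Category OX road limit of 500 g.
Category SR quantity: three 10.1 oz packs = 860.52 g.
860.52 g is within the road limit of 1 kg for Category SR.
Every hazard category is within its road limit and no segregation rule is violated.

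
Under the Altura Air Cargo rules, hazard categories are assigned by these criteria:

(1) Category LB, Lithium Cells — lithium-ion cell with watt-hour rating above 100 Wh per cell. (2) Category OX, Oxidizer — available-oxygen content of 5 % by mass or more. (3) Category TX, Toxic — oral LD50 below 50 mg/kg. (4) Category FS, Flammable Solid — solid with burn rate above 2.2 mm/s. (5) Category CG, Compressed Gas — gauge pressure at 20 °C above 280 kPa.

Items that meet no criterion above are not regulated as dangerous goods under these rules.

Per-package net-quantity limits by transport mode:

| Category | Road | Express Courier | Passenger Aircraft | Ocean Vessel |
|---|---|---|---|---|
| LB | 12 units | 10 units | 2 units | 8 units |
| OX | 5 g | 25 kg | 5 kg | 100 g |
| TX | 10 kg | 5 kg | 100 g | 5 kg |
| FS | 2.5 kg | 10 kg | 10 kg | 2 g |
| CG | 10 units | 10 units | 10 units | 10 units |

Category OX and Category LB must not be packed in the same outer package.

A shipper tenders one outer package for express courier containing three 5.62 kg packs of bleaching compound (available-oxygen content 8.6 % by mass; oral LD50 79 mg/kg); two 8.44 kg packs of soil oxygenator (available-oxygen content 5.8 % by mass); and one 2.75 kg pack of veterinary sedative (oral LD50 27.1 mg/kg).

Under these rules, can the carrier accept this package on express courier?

No

With available-oxygen content 8.6 % by mass (≥ 5 % by mass), the bleaching compound falls in Category OX.
Soil oxygenator: available-oxygen content 5.8 % by mass ≥ 5 % by mass → Category OX (Oxidizer).
Veterinary sedative: oral LD50 27.1 mg/kg < 50 mg/kg → Category TX (Toxic).
Total Category OX: (three 5.62 kg packs = 16.86 kg) + (two 8.44 kg packs = 16.88 kg) = 33.74 kg.
33.74 kg exceeds the express courier limit of 25 kg for Category OX.
Category TX quantity: 2.75 kg.
That is within the Category TX express courier limit of 5 kg.
The segregation rule (Category OX with Category LB) does not apply to Category OX with Category TX.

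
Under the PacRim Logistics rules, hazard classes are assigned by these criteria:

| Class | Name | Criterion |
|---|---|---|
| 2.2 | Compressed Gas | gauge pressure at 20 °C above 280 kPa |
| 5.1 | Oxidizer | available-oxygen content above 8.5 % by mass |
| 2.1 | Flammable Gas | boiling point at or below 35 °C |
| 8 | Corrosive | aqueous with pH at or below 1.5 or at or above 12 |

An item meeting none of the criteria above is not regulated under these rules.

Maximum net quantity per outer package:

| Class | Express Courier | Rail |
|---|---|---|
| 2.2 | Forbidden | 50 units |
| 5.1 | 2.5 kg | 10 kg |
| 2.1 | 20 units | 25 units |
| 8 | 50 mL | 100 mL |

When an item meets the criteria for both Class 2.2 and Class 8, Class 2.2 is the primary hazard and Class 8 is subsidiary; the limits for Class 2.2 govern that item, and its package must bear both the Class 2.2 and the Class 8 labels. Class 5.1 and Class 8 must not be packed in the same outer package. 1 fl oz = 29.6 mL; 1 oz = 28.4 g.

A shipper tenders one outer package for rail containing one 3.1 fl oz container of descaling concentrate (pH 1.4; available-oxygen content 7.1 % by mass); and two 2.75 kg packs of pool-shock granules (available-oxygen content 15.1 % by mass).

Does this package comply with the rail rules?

pH 1.4 meets the Class 8 criterion (Corrosive), so the descaling concentrate is Class 8.
With available-oxygen content 15.1 % by mass (> 8.5 % by mass), the pool-shock granules fall in Class 5.1.
Class 5.1 quantity: two 2.75 kg packs = 5.5 kg.
5.5 kg is within the rail limit of 10 kg for Class 5.1.
Class 8 quantity: one 3.1 fl oz container = 91.76 mL.
That is within the Class 8 rail limit of 100 mL.
Class 5.1 and Class 8 may not share an outer package.

No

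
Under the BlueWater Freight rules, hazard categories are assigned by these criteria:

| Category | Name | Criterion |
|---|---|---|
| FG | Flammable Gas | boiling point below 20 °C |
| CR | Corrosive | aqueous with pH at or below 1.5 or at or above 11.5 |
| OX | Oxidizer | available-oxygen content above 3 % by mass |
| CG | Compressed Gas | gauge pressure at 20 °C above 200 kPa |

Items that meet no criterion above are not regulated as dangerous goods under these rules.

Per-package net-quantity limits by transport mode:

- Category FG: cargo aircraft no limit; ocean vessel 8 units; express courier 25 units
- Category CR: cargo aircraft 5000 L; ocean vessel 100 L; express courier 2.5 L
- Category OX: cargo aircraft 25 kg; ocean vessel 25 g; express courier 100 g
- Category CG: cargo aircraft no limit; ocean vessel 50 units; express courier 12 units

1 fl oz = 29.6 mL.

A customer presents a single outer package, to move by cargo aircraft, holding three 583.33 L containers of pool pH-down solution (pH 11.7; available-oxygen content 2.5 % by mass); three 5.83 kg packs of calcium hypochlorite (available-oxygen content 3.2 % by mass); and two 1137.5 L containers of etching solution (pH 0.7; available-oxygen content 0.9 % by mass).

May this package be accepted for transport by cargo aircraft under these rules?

With pH 11.7 (≥ 11.5), the pool pH-down solution falls in Category CR.
The calcium hypochlorite has available-oxygen content 3.2 % by mass, which is > 3 % by mass, so it is Category OX (Oxidizer).
Etching solution: pH 0.7 ≤ 1.5 → Category CR (Corrosive).
Category CR net quantity: (three 583.33 L containers = 1749.99 L) + (two 1137.5 L containers = 2275 L) = 4024.99 L.
That is within the Category CR cargo aircraft limit of 5000 L.
Category OX quantity: three 5.83 kg packs = 17.49 kg.
17.49 kg is within the cargo aircraft limit of 25 kg for Category OX.
Every hazard category is within its cargo aircraft limit and no segregation rule is violated.

Yes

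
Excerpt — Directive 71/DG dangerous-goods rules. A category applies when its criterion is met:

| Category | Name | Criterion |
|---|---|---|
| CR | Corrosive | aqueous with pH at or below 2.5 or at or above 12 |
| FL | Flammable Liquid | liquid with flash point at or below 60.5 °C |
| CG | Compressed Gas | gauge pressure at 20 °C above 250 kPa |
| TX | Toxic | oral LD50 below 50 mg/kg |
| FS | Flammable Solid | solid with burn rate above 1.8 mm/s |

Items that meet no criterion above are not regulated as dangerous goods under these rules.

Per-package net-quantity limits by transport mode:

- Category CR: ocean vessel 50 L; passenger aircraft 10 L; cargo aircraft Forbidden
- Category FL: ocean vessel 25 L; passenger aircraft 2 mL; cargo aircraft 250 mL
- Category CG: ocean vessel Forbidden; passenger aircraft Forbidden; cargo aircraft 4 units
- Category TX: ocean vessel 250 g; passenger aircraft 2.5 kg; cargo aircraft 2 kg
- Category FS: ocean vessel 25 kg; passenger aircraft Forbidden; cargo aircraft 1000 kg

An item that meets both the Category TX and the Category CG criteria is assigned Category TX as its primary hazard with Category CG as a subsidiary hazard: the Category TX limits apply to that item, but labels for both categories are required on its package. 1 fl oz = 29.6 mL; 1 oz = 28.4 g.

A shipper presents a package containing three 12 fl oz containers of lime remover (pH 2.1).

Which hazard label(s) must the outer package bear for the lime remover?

Category CR

The lime remover has pH 2.1, which is ≤ 2.5, so it is Category CR (Corrosive).
Only the Category CR label is required.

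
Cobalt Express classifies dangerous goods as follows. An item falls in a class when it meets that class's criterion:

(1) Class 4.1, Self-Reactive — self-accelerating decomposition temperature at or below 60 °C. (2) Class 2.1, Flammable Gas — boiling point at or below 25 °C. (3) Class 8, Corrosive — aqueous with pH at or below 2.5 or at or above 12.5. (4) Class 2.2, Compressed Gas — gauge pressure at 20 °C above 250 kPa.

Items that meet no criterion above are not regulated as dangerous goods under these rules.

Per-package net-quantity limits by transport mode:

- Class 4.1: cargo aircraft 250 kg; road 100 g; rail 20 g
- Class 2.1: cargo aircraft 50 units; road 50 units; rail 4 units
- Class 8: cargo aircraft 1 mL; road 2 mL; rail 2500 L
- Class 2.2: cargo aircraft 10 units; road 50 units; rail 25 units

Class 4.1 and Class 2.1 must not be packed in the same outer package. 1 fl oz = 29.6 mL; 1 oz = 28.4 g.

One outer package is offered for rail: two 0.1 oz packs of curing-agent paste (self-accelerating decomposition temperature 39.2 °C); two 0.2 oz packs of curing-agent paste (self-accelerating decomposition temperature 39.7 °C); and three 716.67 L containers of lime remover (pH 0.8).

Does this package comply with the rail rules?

Self-accelerating decomposition temperature 39.2 °C meets the Class 4.1 criterion (Self-Reactive), so the curing-agent paste is Class 4.1.
Curing-agent paste: self-accelerating decomposition temperature 39.7 °C ≤ 60 °C → Class 4.1 (Self-Reactive).
pH 0.8 meets the Class 8 criterion (Corrosive), so the lime remover is Class 8.
Class 4.1 net quantity: (two 0.1 oz packs = 5.68 g) + (two 0.2 oz packs = 11.36 g) = 17.04 g.
17.04 g ≤ 20 g (rail limit, Class 4.1) — within limit.
Class 8 quantity: three 716.67 L containers = 2150.01 L.
2150.01 L is within the rail limit of 2500 L for Class 8.
The segregation rule (Class 4.1 with Class 2.1) does not apply to Class 4.1 with Class 8.
Every hazard class is within its rail limit and no segregation rule is violated.

Yes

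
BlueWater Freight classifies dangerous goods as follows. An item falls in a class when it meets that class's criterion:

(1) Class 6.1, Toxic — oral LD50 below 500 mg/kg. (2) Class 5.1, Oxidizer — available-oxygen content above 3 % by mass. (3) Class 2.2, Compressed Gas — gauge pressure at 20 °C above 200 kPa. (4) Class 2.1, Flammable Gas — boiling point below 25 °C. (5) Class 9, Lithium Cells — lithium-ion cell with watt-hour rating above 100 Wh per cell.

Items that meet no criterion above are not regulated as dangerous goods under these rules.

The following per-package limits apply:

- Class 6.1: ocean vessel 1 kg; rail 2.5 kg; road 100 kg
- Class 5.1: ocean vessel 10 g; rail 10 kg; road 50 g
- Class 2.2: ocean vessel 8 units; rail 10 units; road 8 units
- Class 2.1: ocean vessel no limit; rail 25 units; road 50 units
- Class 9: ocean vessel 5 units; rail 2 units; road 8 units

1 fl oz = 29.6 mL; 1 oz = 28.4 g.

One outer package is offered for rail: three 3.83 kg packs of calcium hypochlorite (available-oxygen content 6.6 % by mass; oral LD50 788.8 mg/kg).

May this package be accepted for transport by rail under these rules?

No

Calcium hypochlorite: available-oxygen content 6.6 % by mass > 3 % by mass → Class 5.1 (Oxidizer).
Class 5.1 quantity: three 3.83 kg packs = 11.49 kg.
11.49 kg exceeds the rail limit of 10 kg for Class 5.1.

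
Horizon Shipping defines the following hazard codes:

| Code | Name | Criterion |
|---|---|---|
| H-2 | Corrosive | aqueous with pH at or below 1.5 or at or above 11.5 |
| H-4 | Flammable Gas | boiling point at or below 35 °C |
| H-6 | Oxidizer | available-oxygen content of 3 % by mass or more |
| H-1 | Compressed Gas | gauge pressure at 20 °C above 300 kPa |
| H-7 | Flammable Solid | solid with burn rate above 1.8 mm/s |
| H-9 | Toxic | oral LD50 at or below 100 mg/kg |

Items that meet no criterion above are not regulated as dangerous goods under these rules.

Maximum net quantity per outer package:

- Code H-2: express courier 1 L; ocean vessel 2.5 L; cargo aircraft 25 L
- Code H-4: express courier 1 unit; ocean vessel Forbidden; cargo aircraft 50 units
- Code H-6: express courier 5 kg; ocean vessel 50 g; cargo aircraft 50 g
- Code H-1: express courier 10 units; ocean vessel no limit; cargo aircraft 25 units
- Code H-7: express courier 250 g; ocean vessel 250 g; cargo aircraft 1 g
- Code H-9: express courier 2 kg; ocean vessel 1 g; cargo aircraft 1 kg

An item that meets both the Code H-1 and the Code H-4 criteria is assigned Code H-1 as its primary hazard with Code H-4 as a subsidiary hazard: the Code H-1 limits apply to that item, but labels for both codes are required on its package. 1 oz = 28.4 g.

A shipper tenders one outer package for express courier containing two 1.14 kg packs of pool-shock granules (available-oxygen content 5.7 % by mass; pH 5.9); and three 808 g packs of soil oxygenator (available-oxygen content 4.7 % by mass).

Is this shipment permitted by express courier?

Pool-shock granules: available-oxygen content 5.7 % by mass ≥ 3 % by mass → Code H-6 (Oxidizer).
With available-oxygen content 4.7 % by mass (≥ 3 % by mass), the soil oxygenator falls in Code H-6.
Code H-6 net quantity: (two 1.14 kg packs = 2.28 kg) + (three 808 g packs = 2.424 kg) = 4.704 kg.
4.704 kg ≤ 5 kg (express courier limit, Code H-6) — within limit.

Yes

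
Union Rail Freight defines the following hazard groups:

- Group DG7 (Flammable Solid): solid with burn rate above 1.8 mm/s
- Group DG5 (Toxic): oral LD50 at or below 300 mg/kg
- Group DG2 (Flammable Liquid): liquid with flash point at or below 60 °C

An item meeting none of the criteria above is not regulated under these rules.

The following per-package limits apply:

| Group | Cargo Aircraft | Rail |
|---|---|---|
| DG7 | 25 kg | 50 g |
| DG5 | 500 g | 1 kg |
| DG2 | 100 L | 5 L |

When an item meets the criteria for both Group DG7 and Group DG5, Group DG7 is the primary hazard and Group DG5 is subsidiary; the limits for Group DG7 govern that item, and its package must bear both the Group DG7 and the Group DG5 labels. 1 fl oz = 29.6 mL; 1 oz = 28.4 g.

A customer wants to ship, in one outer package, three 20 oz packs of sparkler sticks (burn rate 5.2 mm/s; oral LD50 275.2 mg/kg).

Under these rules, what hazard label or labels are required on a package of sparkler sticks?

Group DG5 and DG7

Burn rate 5.2 mm/s meets the Group DG7 criterion (Flammable Solid), so the sparkler sticks are Group DG7.
Sparkler sticks: oral LD50 275.2 mg/kg ≤ 300 mg/kg → Group DG5 (Toxic).
By the precedence rule Group DG7 is primary and Group DG5 is subsidiary, and that rule requires both labels on the package.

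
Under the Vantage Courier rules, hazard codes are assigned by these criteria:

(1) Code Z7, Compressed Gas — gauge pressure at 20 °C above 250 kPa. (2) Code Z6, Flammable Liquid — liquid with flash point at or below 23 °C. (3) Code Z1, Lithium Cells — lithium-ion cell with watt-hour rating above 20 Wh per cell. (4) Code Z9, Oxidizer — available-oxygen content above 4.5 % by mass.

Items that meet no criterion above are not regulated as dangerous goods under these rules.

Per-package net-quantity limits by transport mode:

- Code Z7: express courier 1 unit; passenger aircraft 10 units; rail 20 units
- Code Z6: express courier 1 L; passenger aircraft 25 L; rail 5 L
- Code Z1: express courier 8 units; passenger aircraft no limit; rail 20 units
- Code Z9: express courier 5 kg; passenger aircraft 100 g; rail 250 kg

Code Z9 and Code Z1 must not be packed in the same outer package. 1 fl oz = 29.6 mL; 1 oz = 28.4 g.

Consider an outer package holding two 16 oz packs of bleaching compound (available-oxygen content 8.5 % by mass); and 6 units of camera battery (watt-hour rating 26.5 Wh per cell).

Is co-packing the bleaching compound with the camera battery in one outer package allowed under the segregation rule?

Available-oxygen content 8.5 % by mass meets the Code Z9 criterion (Oxidizer), so the bleaching compound is Code Z9.
The camera battery has watt-hour rating 26.5 Wh per cell, which is > 20 Wh per cell, so it is Code Z1 (Lithium Cells).
Code Z9 and Code Z1 may not share an outer package.

No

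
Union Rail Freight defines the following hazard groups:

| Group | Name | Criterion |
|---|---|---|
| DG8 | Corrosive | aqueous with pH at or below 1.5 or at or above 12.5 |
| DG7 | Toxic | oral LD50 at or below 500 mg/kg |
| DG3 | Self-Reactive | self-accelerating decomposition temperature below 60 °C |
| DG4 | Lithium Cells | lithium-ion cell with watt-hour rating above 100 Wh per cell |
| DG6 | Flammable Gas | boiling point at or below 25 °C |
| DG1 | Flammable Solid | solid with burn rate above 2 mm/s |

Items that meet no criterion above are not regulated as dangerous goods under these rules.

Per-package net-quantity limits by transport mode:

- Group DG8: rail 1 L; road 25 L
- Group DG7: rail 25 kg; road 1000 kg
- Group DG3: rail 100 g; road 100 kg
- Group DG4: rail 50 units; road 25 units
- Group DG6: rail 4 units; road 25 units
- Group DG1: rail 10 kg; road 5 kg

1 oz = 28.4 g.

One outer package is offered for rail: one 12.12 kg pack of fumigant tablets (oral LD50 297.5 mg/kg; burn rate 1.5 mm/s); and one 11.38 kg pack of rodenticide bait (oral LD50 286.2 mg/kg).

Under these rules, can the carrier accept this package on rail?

Yes

Oral LD50 297.5 mg/kg meets the Group DG7 criterion (Toxic), so the fumigant tablets are Group DG7.
The rodenticide bait has oral LD50 286.2 mg/kg, which is ≤ 500 mg/kg, so it is Group DG7 (Toxic).
Total Group DG7: 12.12 kg + 11.38 kg = 23.5 kg.
That is within the Group DG7 rail limit of 25 kg.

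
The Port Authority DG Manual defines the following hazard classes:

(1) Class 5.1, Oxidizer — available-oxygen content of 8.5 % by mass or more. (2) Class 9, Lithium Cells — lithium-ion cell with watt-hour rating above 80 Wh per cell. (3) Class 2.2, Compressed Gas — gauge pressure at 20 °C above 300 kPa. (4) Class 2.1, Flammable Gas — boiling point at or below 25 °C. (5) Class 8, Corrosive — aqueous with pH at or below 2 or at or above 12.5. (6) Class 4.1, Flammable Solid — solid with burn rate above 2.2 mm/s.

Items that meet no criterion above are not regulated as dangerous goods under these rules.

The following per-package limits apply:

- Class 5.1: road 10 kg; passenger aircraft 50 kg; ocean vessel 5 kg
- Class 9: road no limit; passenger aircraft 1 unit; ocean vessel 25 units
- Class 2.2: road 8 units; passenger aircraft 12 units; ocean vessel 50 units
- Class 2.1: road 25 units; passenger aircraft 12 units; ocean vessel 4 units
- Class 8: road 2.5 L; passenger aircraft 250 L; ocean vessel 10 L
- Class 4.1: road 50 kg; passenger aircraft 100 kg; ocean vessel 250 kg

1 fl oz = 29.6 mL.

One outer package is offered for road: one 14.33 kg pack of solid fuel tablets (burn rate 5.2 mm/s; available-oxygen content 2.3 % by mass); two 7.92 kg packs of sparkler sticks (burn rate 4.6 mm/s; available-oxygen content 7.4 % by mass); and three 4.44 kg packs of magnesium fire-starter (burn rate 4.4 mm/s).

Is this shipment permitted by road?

Burn rate 5.2 mm/s meets the Class 4.1 criterion (Flammable Solid), so the solid fuel tablets are Class 4.1.
Sparkler sticks: burn rate 4.6 mm/s > 2.2 mm/s → Class 4.1 (Flammable Solid).
Magnesium fire-starter: burn rate 4.4 mm/s > 2.2 mm/s → Class 4.1 (Flammable Solid).
Total Class 4.1: 14.33 kg + (two 7.92 kg packs = 15.84 kg) + (three 4.44 kg packs = 13.32 kg) = 43.49 kg.
43.49 kg ≤ 50 kg (road limit, Class 4.1) — within limit.

Yes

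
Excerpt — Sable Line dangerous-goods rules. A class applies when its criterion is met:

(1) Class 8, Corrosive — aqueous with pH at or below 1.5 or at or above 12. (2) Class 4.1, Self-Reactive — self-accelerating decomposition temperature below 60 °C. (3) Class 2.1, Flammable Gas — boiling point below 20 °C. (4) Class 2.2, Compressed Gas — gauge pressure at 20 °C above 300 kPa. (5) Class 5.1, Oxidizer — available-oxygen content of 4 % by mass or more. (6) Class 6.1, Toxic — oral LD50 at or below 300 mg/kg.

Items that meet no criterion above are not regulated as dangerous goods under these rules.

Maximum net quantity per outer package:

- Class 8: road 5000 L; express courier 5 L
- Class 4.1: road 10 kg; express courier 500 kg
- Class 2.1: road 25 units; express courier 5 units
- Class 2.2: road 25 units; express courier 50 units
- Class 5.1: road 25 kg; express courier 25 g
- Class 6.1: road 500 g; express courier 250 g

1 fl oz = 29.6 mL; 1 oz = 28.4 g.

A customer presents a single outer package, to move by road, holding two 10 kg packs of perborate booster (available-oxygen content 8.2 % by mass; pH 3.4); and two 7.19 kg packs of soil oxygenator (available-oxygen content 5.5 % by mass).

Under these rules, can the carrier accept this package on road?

With available-oxygen content 8.2 % by mass (≥ 4 % by mass), the perborate booster falls in Class 5.1.
With available-oxygen content 5.5 % by mass (≥ 4 % by mass), the soil oxygenator falls in Class 5.1.
Total Class 5.1: (two 10 kg packs = 20 kg) + (two 7.19 kg packs = 14.38 kg) = 34.38 kg.
34.38 kg exceeds the road limit of 25 kg for Class 5.1.

No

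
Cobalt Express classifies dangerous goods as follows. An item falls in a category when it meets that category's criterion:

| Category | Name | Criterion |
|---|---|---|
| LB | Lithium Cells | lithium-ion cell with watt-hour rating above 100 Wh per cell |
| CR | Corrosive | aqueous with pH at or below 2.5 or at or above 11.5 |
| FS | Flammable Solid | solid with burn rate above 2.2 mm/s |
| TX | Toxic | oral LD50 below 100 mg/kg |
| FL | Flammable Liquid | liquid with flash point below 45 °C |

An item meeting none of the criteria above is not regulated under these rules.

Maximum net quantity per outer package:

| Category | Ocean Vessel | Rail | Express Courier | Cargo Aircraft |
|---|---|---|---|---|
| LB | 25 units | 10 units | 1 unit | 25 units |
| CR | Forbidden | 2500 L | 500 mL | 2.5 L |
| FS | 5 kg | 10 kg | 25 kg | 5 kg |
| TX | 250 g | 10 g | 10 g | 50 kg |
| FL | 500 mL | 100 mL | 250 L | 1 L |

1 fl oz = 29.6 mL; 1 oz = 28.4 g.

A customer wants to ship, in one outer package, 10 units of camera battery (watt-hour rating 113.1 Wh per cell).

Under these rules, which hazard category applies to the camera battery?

Category LB

With watt-hour rating 113.1 Wh per cell (> 100 Wh per cell), the camera battery falls in Category LB.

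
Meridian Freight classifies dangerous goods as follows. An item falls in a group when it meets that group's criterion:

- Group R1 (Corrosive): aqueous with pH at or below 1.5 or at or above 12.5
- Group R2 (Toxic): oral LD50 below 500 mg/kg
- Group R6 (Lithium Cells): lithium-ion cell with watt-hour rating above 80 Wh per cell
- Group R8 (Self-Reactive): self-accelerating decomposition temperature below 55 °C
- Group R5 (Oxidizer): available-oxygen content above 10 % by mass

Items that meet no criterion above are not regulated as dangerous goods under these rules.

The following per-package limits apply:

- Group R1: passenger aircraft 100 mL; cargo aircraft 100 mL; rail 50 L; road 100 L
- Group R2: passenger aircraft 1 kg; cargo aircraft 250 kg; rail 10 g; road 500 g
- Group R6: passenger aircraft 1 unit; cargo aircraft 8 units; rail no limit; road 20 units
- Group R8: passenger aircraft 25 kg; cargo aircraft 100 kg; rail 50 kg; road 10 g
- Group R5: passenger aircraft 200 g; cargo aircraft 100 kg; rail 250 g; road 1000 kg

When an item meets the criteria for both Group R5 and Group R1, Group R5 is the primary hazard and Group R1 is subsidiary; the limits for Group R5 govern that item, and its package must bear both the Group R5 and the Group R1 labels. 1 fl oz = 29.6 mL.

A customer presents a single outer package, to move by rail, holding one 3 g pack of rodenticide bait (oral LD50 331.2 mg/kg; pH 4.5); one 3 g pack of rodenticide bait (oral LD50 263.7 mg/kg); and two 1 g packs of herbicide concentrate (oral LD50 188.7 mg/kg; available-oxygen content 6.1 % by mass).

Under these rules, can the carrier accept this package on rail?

Oral LD50 331.2 mg/kg meets the Group R2 criterion (Toxic), so the rodenticide bait is Group R2.
Oral LD50 263.7 mg/kg meets the Group R2 criterion (Toxic), so the rodenticide bait is Group R2.
With oral LD50 188.7 mg/kg (< 500 mg/kg), the herbicide concentrate falls in Group R2.
Total Group R2: 3 g + 3 g + (two 1 g packs = 2 g) = 8 g.
8 g is within the rail limit of 10 g for Group R2.

Yes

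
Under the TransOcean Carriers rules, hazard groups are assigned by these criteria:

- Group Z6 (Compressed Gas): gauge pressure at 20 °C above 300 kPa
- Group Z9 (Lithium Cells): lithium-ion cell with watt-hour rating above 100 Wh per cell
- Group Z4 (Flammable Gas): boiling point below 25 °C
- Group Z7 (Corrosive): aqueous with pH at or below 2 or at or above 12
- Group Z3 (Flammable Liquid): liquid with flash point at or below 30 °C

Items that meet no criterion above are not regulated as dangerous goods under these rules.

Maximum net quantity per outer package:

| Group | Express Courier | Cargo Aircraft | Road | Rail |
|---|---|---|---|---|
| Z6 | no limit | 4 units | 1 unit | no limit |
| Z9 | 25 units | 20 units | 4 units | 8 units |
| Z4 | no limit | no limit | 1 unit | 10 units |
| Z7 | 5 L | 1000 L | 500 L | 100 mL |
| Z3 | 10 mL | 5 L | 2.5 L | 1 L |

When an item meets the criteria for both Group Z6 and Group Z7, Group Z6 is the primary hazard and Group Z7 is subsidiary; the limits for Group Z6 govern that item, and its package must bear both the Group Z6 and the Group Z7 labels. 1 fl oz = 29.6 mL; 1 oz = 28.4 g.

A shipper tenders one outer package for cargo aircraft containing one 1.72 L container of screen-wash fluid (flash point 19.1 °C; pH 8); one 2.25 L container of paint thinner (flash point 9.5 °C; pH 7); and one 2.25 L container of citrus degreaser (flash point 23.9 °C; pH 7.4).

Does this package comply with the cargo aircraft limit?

With flash point 19.1 °C (≤ 30 °C), the screen-wash fluid falls in Group Z3.
Paint thinner: flash point 9.5 °C ≤ 30 °C → Group Z3 (Flammable Liquid).
With flash point 23.9 °C (≤ 30 °C), the citrus degreaser falls in Group Z3.
Group Z3 net quantity: 1.72 L + 2.25 L + 2.25 L = 6.22 L.
That exceeds the Group Z3 cargo aircraft limit of 5 L.

No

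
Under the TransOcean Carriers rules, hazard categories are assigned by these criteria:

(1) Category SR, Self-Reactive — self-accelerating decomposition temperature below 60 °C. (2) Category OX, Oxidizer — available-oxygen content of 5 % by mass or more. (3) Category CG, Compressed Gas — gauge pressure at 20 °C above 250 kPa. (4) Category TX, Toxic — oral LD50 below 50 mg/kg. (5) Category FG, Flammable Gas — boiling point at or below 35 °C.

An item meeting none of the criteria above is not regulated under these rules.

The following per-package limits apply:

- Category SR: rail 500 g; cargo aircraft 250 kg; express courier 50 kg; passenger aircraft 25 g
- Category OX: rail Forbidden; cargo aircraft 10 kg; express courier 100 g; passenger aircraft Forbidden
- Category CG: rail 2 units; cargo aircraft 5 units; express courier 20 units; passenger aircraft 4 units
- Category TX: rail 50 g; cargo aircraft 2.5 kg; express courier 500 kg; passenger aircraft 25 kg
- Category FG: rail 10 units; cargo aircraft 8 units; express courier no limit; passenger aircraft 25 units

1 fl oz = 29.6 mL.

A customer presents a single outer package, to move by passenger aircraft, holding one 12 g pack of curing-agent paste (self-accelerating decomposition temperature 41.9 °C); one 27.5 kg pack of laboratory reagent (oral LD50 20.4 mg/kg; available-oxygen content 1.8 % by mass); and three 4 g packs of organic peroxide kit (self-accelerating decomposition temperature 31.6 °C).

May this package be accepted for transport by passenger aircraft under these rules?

With self-accelerating decomposition temperature 41.9 °C (< 60 °C), the curing-agent paste falls in Category SR.
Oral LD50 20.4 mg/kg meets the Category TX criterion (Toxic), so the laboratory reagent is Category TX.
With self-accelerating decomposition temperature 31.6 °C (< 60 °C), the organic peroxide kit falls in Category SR.
Category TX quantity: 27.5 kg.
That exceeds the Category TX passenger aircraft limit of 25 kg.
Category SR net quantity: 12 g + (three 4 g packs = 12 g) = 24 g.
That is within the Category SR passenger aircraft limit of 25 g.

No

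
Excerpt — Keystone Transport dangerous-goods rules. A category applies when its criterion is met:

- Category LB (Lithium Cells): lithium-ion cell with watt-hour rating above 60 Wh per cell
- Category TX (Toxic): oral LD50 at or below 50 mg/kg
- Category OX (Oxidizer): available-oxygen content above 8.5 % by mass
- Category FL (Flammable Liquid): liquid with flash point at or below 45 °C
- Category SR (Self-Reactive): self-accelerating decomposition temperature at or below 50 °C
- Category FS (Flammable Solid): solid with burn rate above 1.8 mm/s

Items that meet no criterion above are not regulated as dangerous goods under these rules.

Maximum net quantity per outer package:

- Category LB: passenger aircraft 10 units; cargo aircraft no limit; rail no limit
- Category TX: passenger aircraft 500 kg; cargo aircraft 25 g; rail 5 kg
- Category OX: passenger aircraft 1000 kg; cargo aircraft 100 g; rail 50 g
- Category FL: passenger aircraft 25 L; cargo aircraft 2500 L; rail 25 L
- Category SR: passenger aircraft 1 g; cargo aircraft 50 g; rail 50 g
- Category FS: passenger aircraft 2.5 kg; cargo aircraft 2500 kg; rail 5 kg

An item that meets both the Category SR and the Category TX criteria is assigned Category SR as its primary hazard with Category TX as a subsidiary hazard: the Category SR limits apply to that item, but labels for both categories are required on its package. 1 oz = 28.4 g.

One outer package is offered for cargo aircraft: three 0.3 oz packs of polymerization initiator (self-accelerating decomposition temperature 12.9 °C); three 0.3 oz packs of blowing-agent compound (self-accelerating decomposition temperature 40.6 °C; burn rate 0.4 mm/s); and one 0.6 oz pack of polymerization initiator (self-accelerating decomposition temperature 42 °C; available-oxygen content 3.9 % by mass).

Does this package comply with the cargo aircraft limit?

The polymerization initiator has self-accelerating decomposition temperature 12.9 °C, which is ≤ 50 °C, so it is Category SR (Self-Reactive).
Blowing-agent compound: self-accelerating decomposition temperature 40.6 °C ≤ 50 °C → Category SR (Self-Reactive).
Self-accelerating decomposition temperature 42 °C meets the Category SR criterion (Self-Reactive), so the polymerization initiator is Category SR.
Total Category SR: (three 0.3 oz packs = 25.56 g) + (three 0.3 oz packs = 25.56 g) + (one 0.6 oz pack = 17.04 g) = 68.16 g.
68.16 g exceeds the cargo aircraft limit of 50 g for Category SR.

No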